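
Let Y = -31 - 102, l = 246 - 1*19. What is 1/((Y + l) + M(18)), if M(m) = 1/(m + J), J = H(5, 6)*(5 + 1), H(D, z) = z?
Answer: 54/5077 ≈ 0.010636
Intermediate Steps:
J = 36 (J = 6*(5 + 1) = 6*6 = 36)
l = 227 (l = 246 - 19 = 227)
Y = -133
M(m) = 1/(36 + m) (M(m) = 1/(m + 36) = 1/(36 + m))
1/((Y + l) + M(18)) = 1/((-133 + 227) + 1/(36 + 18)) = 1/(94 + 1/54) = 1/(5077/54) = 54/5077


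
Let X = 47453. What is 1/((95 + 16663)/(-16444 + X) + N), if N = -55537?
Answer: -31009/1722130075 ≈ -1.8006e-5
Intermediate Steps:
1/((95 + 16663)/(-16444 + X) + N) = 1/((95 + 16663)/(-16444 + 47453) - 55537) = 1/(16758/31009 - 55537) = 1/(-1722130075/31009) = -31009/1722130075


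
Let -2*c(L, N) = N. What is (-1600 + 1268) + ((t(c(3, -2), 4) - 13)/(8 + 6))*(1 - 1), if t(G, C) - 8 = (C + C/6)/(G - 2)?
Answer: -332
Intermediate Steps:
c(L, N) = -N/2
t(G, C) = 8 + 7*C/(6*(-2 + G)) (t(G, C) = 8 + (C + C/6)/(G - 2) = 8 + (C + C*(⅙))/(-2 + G) = 8 + (C + C/6)/(-2 + G) = 8 + (7*C/6)/(-2 + G) = 8 + 7*C/(6*(-2 + G)))
(-1600 + 1268) + ((t(c(3, -2), 4) - 13)/(8 + 6))*(1 - 1) = (-1600 + 1268) + (((-96 + 7*4 + 48*(-½*(-2)))/(6*(-2 - ½*(-2))) - 13)/(8 + 6))*(1 - 1) = -332 + (((-96 + 28 + 48*1)/(6*(-2 + 1)) - 13)/14)*0 = -332 + (((⅙)*(-96 + 28 + 48)/(-1) - 13)*(1/14))*0 = -332 + (((⅙)*(-1)*(-20) - 13)*(1/14))*0 = -332 + ((10/3 - 13)*(1/14))*0 = -332 - 29/3*1/14*0 = -332 - 29/42*0 = -332 + 0 = -332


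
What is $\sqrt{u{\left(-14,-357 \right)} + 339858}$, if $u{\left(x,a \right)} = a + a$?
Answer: $2 \sqrt{84786} \approx 582.36$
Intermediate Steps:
$u{\left(x,a \right)} = 2 a$
$\sqrt{u{\left(-14,-357 \right)} + 339858} = \sqrt{2 \left(-357\right) + 339858} = \sqrt{-714 + 339858} = \sqrt{339144} = 2 \sqrt{84786}$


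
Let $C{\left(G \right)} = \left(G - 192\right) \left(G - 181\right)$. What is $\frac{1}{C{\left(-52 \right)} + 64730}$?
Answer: $\frac{1}{121582} \approx 8.2249 \cdot 10^{-6}$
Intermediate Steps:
$C{\left(G \right)} = \left(-192 + G\right) \left(-181 + G\right)$
$\frac{1}{C{\left(-52 \right)} + 64730} = \frac{1}{\left(34752 + \left(-52\right)^{2} - -19396\right) + 64730} = \frac{1}{\left(34752 + 2704 + 19396\right) + 64730} = \frac{1}{56852 + 64730} = \frac{1}{121582}$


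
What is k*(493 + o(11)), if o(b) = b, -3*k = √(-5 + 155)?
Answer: -840*√6 ≈ -2057.6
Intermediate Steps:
k = -5*√6/3 (k = -√(-5 + 155)/3 = -5*√6/3 ≈ -4.0825)
k*(493 + o(11)) = (-5*√6/3)*(493 + 11) = -5*√6/3*504 = -840*√6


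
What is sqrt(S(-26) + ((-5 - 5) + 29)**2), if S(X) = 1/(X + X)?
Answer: sqrt(244023)/26 ≈ 18.999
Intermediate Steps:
S(X) = 1/(2*X)
sqrt(S(-26) + ((-5 - 5) + 29)**2) = sqrt((1/2)/(-26) + ((-5 - 5) + 29)**2) = sqrt((1/2)*(-1/26) + (-10 + 29)**2) = sqrt(-1/52 + 19**2) = sqrt(-1/52 + 361) = sqrt(18771/52) = sqrt(244023)/26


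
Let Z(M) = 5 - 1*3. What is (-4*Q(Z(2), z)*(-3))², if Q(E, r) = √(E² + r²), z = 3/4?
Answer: 657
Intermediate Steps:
z = ¾ (z = 3*(¼) = ¾ ≈ 0.75000)
Z(M) = 2 (Z(M) = 5 - 3 = 2)
(-4*Q(Z(2), z)*(-3))² = (-4*√(2² + (¾)²)*(-3))² = (-4*√(4 + 9/16)*(-3))² = (-√73*(-3))² = (3*√73)² = 657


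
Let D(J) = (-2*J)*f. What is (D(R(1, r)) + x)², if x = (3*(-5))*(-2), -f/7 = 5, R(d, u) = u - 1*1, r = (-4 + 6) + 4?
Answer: 144400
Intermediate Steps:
r = 6 (r = 2 + 4 = 6)
R(d, u) = -1 + u (R(d, u) = u - 1 = -1 + u)
f = -35 (f = -7*5 = -35)
D(J) = 70*J (D(J) = -2*J*(-35) = 70*J)
x = 30 (x = -15*(-2) = 30)
(D(R(1, r)) + x)² = (70*(-1 + 6) + 30)² = (70*5 + 30)² = (350 + 30)² = 380² = 144400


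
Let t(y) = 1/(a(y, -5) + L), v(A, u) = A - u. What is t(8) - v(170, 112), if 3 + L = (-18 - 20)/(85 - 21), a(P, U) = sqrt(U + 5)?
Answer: -6702/115 ≈ -58.278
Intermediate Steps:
a(P, U) = sqrt(5 + U)
L = -115/32 (L = -3 + (-18 - 20)/(85 - 21) = -3 - 38/64 = -3 - 38*1/64 = -3 - 19/32 = -115/32 ≈ -3.5938)
t(y) = -32/115 (t(y) = 1/(sqrt(5 - 5) - 115/32) = 1/(sqrt(0) - 115/32) = 1/(0 - 115/32) = 1/(-115/32) = -32/115)
t(8) - v(170, 112) = -32/115 - (170 - 1*112) = -32/115 - (170 - 112) = -32/115 - 1*58 = -32/115 - 58 = -6702/115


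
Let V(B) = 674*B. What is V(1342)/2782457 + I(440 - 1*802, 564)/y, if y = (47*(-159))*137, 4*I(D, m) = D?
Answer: 1852576014533/5697364518114 ≈ 0.32516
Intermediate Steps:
I(D, m) = D/4
y = -1023801 (y = -7473*137 = -1023801)
V(1342)/2782457 + I(440 - 1*802, 564)/y = (674*1342)/2782457 + ((440 - 1*802)/4)/(-1023801) = 904508*(1/2782457) + ((440 - 802)/4)*(-1/1023801) = 904508/2782457 + ((¼)*(-362))*(-1/1023801) = 904508/2782457 - 181/2*(-1/1023801) = 904508/2782457 + 181/2047602 = 1852576014533/5697364518114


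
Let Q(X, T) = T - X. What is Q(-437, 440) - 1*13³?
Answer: -1320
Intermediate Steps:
Q(-437, 440) - 1*13³ = (440 - 1*(-437)) - 1*13³ = (440 + 437) - 1*2197 = 877 - 2197 = -1320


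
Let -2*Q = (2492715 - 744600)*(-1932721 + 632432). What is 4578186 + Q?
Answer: 2273063861607/2 ≈ 1.1365e+12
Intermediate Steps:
Q = 2273054705235/2 (Q = -(2492715 - 744600)*(-1932721 + 632432)/2 = -1748115*(-1300289)/2 = -½*(-2273054705235) = 2273054705235/2 ≈ 1.1365e+12)
4578186 + Q = 4578186 + 2273054705235/2 = 2273063861607/2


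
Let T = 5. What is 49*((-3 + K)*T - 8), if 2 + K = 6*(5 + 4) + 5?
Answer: 12838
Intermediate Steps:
K = 57 (K = -2 + (6*(5 + 4) + 5) = -2 + (6*9 + 5) = -2 + (54 + 5) = -2 + 59 = 57)
49*((-3 + K)*T - 8) = 49*((-3 + 57)*5 - 8) = 49*(54*5 - 8) = 49*(270 - 8) = 49*262 = 12838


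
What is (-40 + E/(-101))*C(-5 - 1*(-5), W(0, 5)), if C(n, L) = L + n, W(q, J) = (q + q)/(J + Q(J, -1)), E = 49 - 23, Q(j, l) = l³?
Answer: 0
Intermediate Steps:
E = 26
W(q, J) = 2*q/(-1 + J) (W(q, J) = (q + q)/(J + (-1)³) = (2*q)/(J - 1) = (2*q)/(-1 + J) = 2*q/(-1 + J))
(-40 + E/(-101))*C(-5 - 1*(-5), W(0, 5)) = (-40 + 26/(-101))*(2*0/(-1 + 5) + (-5 - 1*(-5))) = (-40 + 26*(-1/101))*(2*0/4 + (-5 + 5)) = (-40 - 26/101)*(2*0*(¼) + 0) = -4066*(0 + 0)/101 = -4066/101*0 = 0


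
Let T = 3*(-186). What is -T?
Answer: 558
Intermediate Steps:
T = -558
-T = -1*(-558) = 558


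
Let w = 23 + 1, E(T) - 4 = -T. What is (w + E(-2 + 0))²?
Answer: 900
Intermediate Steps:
E(T) = 4 - T
w = 24
(w + E(-2 + 0))² = (24 + (4 - (-2 + 0)))² = (24 + (4 - 1*(-2)))² = (24 + (4 + 2))² = (24 + 6)² = 30² = 900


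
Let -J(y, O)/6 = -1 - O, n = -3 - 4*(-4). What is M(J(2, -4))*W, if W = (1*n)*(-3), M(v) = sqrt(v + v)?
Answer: -234*I ≈ -234.0*I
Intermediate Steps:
n = 13 (n = -3 - 1*(-16) = -3 + 16 = 13)
J(y, O) = 6 + 6*O (J(y, O) = -6*(-1 - O) = 6 + 6*O)
M(v) = sqrt(2)*sqrt(v) (M(v) = sqrt(2*v) = sqrt(2)*sqrt(v))
W = -39 (W = (1*13)*(-3) = 13*(-3) = -39)
M(J(2, -4))*W = (sqrt(2)*sqrt(6 + 6*(-4)))*(-39) = (sqrt(2)*sqrt(6 - 24))*(-39) = (sqrt(2)*sqrt(-18))*(-39) = (sqrt(2)*(3*I*sqrt(2)))*(-39) = (6*I)*(-39) = -234*I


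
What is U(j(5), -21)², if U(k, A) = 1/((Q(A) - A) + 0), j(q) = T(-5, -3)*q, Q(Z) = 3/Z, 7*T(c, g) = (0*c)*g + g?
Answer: 49/21316 ≈ 0.0022987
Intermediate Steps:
T(c, g) = g/7 (T(c, g) = ((0*c)*g + g)/7 = (0*g + g)/7 = (0 + g)/7 = g/7)
j(q) = -3*q/7 (j(q) = ((⅐)*(-3))*q = -3*q/7)
U(k, A) = 1/(-A + 3/A) (U(k, A) = 1/((3/A - A) + 0) = 1/((-A + 3/A) + 0) = 1/(-A + 3/A))
U(j(5), -21)² = (-1*(-21)/(-3 + (-21)²))² = (-1*(-21)/(-3 + 441))² = (-1*(-21)/438)² = (-1*(-21)*1/438)² = (7/146)² = 49/21316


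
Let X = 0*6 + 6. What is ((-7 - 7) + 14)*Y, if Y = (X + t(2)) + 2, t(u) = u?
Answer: 0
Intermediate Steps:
X = 6 (X = 0 + 6 = 6)
Y = 10 (Y = (6 + 2) + 2 = 8 + 2 = 10)
((-7 - 7) + 14)*Y = ((-7 - 7) + 14)*10 = (-14 + 14)*10 = 0*10 = 0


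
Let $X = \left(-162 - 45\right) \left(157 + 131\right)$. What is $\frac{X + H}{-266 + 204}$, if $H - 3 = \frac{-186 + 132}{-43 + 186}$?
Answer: $\frac{8524713}{8866} \approx 961.51$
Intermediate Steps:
$X = -59616$ ($X = \left(-207\right) 288 = -59616$)
$H = \frac{375}{143}$ ($H = 3 + \frac{-186 + 132}{-43 + 186} = 3 - \frac{54}{143} = \frac{375}{143} \approx 2.6224$)
$\frac{X + H}{-266 + 204} = \frac{-59616 + \frac{375}{143}}{-266 + 204} = - \frac{8524713}{143 \left(-62\right)} = \left(- \frac{8524713}{143}\right) \left(- \frac{1}{62}\right) = \frac{8524713}{8866}$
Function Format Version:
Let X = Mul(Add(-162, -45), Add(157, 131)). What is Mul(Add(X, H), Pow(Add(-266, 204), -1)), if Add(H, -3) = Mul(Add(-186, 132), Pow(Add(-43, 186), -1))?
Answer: Rational(8524713, 8866) ≈ 961.51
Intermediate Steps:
X = -59616 (X = Mul(-207, 288) = -59616)
H = Rational(375, 143) (H = Add(3, Mul(Add(-186, 132), Pow(Add(-43, 186), -1))) = Add(3, Mul(-54, Pow(143, -1))) = Add(3, Mul(-54, Rational(1, 143))) = Add(3, Rational(-54, 143)) = Rational(375, 143) ≈ 2.6224)
Mul(Add(X, H), Pow(Add(-266, 204), -1)) = Mul(Add(-59616, Rational(375, 143)), Pow(Add(-266, 204), -1)) = Mul(Rational(-8524713, 143), Pow(-62, -1)) = Mul(Rational(-8524713, 143), Rational(-1, 62)) = Rational(8524713, 8866)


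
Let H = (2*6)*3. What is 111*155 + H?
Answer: 17241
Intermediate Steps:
H = 36 (H = 12*3 = 36)
111*155 + H = 111*155 + 36 = 17205 + 36 = 17241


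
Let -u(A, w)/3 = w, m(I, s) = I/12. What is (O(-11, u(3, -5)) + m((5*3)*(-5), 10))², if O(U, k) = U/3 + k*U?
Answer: 4405801/144 ≈ 30596.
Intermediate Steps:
m(I, s) = I/12 (m(I, s) = I*(1/12) = I/12)
u(A, w) = -3*w
O(U, k) = U/3 + U*k (O(U, k) = U*(⅓) + U*k = U/3 + U*k)
(O(-11, u(3, -5)) + m((5*3)*(-5), 10))² = (-11*(⅓ - 3*(-5)) + ((5*3)*(-5))/12)² = (-11*(⅓ + 15) + (15*(-5))/12)² = (-11*46/3 + (1/12)*(-75))² = (-506/3 - 25/4)² = (-2099/12)² = 4405801/144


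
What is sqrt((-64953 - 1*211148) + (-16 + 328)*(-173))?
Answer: I*sqrt(330077) ≈ 574.52*I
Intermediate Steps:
sqrt((-64953 - 1*211148) + (-16 + 328)*(-173)) = sqrt((-64953 - 211148) + 312*(-173)) = sqrt(-276101 - 53976) = sqrt(-330077) = I*sqrt(330077)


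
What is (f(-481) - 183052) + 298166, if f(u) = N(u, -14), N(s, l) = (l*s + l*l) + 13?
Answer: 122057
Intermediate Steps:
N(s, l) = 13 + l² + l*s (N(s, l) = (l*s + l²) + 13 = (l² + l*s) + 13 = 13 + l² + l*s)
f(u) = 209 - 14*u (f(u) = 13 + (-14)² - 14*u = 13 + 196 - 14*u = 209 - 14*u)
(f(-481) - 183052) + 298166 = ((209 - 14*(-481)) - 183052) + 298166 = ((209 + 6734) - 183052) + 298166 = (6943 - 183052) + 298166 = -176109 + 298166 = 122057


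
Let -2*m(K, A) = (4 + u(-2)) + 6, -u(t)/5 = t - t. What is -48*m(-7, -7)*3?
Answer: 720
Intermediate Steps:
u(t) = 0 (u(t) = -5*(t - t) = -5*0 = 0)
m(K, A) = -5 (m(K, A) = -((4 + 0) + 6)/2 = -(4 + 6)/2 = -1/2*10 = -5)
-48*m(-7, -7)*3 = -48*(-5)*3 = 240*3 = 720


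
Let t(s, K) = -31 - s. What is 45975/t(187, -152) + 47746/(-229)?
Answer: -20936903/49922 ≈ -419.39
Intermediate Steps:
45975/t(187, -152) + 47746/(-229) = 45975/(-31 - 1*187) + 47746/(-229) = 45975/(-31 - 187) + 47746*(-1/229) = 45975/(-218) - 47746/229 = 45975*(-1/218) - 47746/229 = -45975/218 - 47746/229 = -20936903/49922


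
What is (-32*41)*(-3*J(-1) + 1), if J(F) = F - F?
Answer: -1312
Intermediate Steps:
J(F) = 0
(-32*41)*(-3*J(-1) + 1) = (-32*41)*(-3*0 + 1) = -1312*(0 + 1) = -1312*1 = -1312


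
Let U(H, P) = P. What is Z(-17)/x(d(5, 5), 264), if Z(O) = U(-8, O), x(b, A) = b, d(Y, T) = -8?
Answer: 17/8 ≈ 2.1250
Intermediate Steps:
Z(O) = O
Z(-17)/x(d(5, 5), 264) = -17/(-8) = -17*(-1/8) = 17/8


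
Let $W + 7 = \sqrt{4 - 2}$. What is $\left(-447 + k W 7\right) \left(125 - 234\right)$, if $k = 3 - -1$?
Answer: $70087 - 3052 \sqrt{2} \approx 65771.0$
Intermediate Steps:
$k = 4$ ($k = 3 + 1 = 4$)
$W = -7 + \sqrt{2}$ ($W = -7 + \sqrt{4 - 2} = -7 + \sqrt{2} \approx -5.5858$)
$\left(-447 + k W 7\right) \left(125 - 234\right) = \left(-447 + 4 \left(-7 + \sqrt{2}\right) 7\right) \left(125 - 234\right) = \left(-447 + \left(-28 + 4 \sqrt{2}\right) 7\right) \left(-109\right) = \left(-447 - \left(196 - 28 \sqrt{2}\right)\right) \left(-109\right) = \left(-643 + 28 \sqrt{2}\right) \left(-109\right) = 70087 - 3052 \sqrt{2}$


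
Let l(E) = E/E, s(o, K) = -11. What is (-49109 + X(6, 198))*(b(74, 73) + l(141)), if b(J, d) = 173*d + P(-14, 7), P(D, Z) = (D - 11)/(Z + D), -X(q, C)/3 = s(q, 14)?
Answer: -4340036060/7 ≈ -6.2001e+8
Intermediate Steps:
X(q, C) = 33 (X(q, C) = -3*(-11) = 33)
l(E) = 1
P(D, Z) = (-11 + D)/(D + Z)
b(J, d) = 25/7 + 173*d (b(J, d) = 173*d + (-11 - 14)/(-14 + 7) = 173*d - 25/(-7) = 173*d - ⅐*(-25) = 173*d + 25/7 = 25/7 + 173*d)
(-49109 + X(6, 198))*(b(74, 73) + l(141)) = (-49109 + 33)*((25/7 + 173*73) + 1) = -49076*((25/7 + 12629) + 1) = -49076*(88428/7 + 1) = -49076*88435/7 = -4340036060/7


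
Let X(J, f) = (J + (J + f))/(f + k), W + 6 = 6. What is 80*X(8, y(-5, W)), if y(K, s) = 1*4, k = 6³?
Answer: 80/11 ≈ 7.2727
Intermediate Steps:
W = 0 (W = -6 + 6 = 0)
k = 216
y(K, s) = 4
X(J, f) = (f + 2*J)/(216 + f) (X(J, f) = (J + (J + f))/(f + 216) = (f + 2*J)/(216 + f))
80*X(8, y(-5, W)) = 80*((4 + 2*8)/(216 + 4)) = 80*((4 + 16)/220) = 80*((1/220)*20) = 80*(1/11) = 80/11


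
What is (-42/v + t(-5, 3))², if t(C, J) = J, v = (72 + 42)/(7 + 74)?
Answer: 260100/361 ≈ 720.50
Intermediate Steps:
v = 38/27 (v = 114/81 = 114*(1/81) = 38/27 ≈ 1.4074)
(-42/v + t(-5, 3))² = (-42/38/27 + 3)² = (-42*27/38 + 3)² = (-567/19 + 3)² = (-510/19)² = 260100/361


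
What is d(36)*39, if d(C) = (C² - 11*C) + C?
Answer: 36504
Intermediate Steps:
d(C) = C² - 10*C
d(36)*39 = (36*(-10 + 36))*39 = (36*26)*39 = 936*39 = 36504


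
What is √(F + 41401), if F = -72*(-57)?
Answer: √45505 ≈ 213.32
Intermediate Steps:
F = 4104
√(F + 41401) = √(4104 + 41401) = √45505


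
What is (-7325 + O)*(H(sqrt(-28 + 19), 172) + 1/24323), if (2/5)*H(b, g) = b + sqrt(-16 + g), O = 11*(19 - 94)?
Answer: -8150/24323 - 61125*I - 40750*sqrt(39) ≈ -2.5448e+5 - 61125.0*I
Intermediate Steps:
O = -825 (O = 11*(-75) = -825)
H(b, g) = 5*b/2 + 5*sqrt(-16 + g)/2 (H(b, g) = 5*(b + sqrt(-16 + g))/2 = 5*b/2 + 5*sqrt(-16 + g)/2)
(-7325 + O)*(H(sqrt(-28 + 19), 172) + 1/24323) = (-7325 - 825)*((5*sqrt(-28 + 19)/2 + 5*sqrt(-16 + 172)/2) + 1/24323) = -8150*((5*sqrt(-9)/2 + 5*sqrt(156)/2) + 1/24323) = -8150*((5*(3*I)/2 + 5*(2*sqrt(39))/2) + 1/24323) = -8150*((15*I/2 + 5*sqrt(39)) + 1/24323) = -8150*((5*sqrt(39) + 15*I/2) + 1/24323) = -8150*(1/24323 + 5*sqrt(39) + 15*I/2) = -8150/24323 - 61125*I - 40750*sqrt(39)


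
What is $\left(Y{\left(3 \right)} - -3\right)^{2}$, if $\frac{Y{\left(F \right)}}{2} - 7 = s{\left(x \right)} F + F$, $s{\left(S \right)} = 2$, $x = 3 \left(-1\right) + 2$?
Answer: $1225$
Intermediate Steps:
$x = -1$ ($x = -3 + 2 = -1$)
$Y{\left(F \right)} = 14 + 6 F$ ($Y{\left(F \right)} = 14 + 2 \left(2 F + F\right) = 14 + 2 \cdot 3 F = 14 + 6 F$)
$\left(Y{\left(3 \right)} - -3\right)^{2} = \left(\left(14 + 6 \cdot 3\right) - -3\right)^{2} = \left(\left(14 + 18\right) + \left(-7 + 10\right)\right)^{2} = \left(32 + 3\right)^{2} = 35^{2} = 1225$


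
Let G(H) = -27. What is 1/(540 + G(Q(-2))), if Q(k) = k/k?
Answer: 1/513 ≈ 0.0019493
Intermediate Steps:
Q(k) = 1
1/(540 + G(Q(-2))) = 1/(540 - 27) = 1/513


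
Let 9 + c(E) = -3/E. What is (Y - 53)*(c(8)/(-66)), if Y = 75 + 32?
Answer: 675/88 ≈ 7.6705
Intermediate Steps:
Y = 107
c(E) = -9 - 3/E
(Y - 53)*(c(8)/(-66)) = (107 - 53)*((-9 - 3/8)/(-66)) = 54*((-9 - 3*⅛)*(-1/66)) = 54*((-9 - 3/8)*(-1/66)) = 54*(-75/8*(-1/66)) = 54*(25/176) = 675/88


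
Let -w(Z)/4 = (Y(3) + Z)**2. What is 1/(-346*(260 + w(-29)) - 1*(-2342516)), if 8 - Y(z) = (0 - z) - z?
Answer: 1/2563956 ≈ 3.9002e-7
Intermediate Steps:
Y(z) = 8 + 2*z (Y(z) = 8 - ((0 - z) - z) = 8 - (-z - z) = 8 - (-2)*z = 8 + 2*z)
w(Z) = -4*(14 + Z)**2 (w(Z) = -4*((8 + 2*3) + Z)**2 = -4*((8 + 6) + Z)**2 = -4*(14 + Z)**2)
1/(-346*(260 + w(-29)) - 1*(-2342516)) = 1/(-346*(260 - 4*(14 - 29)**2) - 1*(-2342516)) = 1/(-346*(260 - 4*(-15)**2) + 2342516) = 1/(-346*(260 - 4*225) + 2342516) = 1/(-346*(260 - 900) + 2342516) = 1/(-346*(-640) + 2342516) = 1/(221440 + 2342516) = 1/2563956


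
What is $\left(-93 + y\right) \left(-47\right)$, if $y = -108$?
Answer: $9447$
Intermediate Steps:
$\left(-93 + y\right) \left(-47\right) = \left(-93 - 108\right) \left(-47\right) = \left(-201\right) \left(-47\right) = 9447$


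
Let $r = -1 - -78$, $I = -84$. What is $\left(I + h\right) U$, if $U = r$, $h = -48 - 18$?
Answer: $-11550$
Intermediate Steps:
$h = -66$
$r = 77$ ($r = -1 + 78 = 77$)
$U = 77$
$\left(I + h\right) U = \left(-84 - 66\right) 77 = \left(-150\right) 77 = -11550$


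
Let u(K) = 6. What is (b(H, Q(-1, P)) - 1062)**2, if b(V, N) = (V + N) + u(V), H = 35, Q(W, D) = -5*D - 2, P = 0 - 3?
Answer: 1016064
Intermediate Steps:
P = -3
Q(W, D) = -2 - 5*D
b(V, N) = 6 + N + V (b(V, N) = (V + N) + 6 = (N + V) + 6 = 6 + N + V)
(b(H, Q(-1, P)) - 1062)**2 = ((6 + (-2 - 5*(-3)) + 35) - 1062)**2 = ((6 + (-2 + 15) + 35) - 1062)**2 = ((6 + 13 + 35) - 1062)**2 = (54 - 1062)**2 = (-1008)**2 = 1016064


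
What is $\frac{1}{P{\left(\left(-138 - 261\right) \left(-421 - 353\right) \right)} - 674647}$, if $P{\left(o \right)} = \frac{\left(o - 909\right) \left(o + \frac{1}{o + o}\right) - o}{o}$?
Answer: $- \frac{21194110728}{7772537421355955} \approx -2.7268 \cdot 10^{-6}$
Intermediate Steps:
$P{\left(o \right)} = \frac{- o + \left(-909 + o\right) \left(o + \frac{1}{2 o}\right)}{o}$ ($P{\left(o \right)} = \frac{\left(-909 + o\right) \left(o + \frac{1}{2 o}\right) - o}{o} = \frac{- o + \left(-909 + o\right) \left(o + \frac{1}{2 o}\right)}{o}$)
$\frac{1}{P{\left(\left(-138 - 261\right) \left(-421 - 353\right) \right)} - 674647} = \frac{1}{\left(-910 + \left(-138 - 261\right) \left(-421 - 353\right) + \frac{1}{2 \left(-138 - 261\right) \left(-421 - 353\right)} - \frac{909}{2 \left(-421 - 353\right)^{2} \left(-138 - 261\right)^{2}}\right) - 674647} = \frac{1}{\left(-910 - -308826 + \frac{1}{2 \left(\left(-399\right) \left(-774\right)\right)} - \frac{909}{2 \cdot 95373498276}\right) - 674647} = \frac{1}{\left(-910 + 308826 + \frac{1}{2 \cdot 308826} - \frac{909}{2 \cdot 95373498276}\right) - 674647} = \frac{1}{\left(-910 + 308826 + \frac{1}{2} \cdot \frac{1}{308826} - \frac{101}{21194110728}\right) - 674647} = \frac{1}{\left(-910 + 308826 + \frac{1}{617652} - \frac{101}{21194110728}\right) - 674647} = \frac{1}{\frac{6526005798957061}{21194110728} - 674647} = \frac{1}{- \frac{7772537421355955}{21194110728}} = - \frac{21194110728}{7772537421355955}$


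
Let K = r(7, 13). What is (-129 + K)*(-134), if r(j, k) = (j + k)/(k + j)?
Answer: 17152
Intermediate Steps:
r(j, k) = 1 (r(j, k) = (j + k)/(j + k) = 1)
K = 1
(-129 + K)*(-134) = (-129 + 1)*(-134) = -128*(-134) = 17152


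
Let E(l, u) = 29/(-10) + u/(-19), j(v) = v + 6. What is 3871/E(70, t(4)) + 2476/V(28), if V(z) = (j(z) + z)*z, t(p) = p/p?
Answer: -318855401/243474 ≈ -1309.6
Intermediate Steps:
j(v) = 6 + v
t(p) = 1
V(z) = z*(6 + 2*z) (V(z) = ((6 + z) + z)*z = (6 + 2*z)*z = z*(6 + 2*z))
E(l, u) = -29/10 - u/19 (E(l, u) = 29*(-⅒) + u*(-1/19) = -29/10 - u/19)
3871/E(70, t(4)) + 2476/V(28) = 3871/(-29/10 - 1/19*1) + 2476/((2*28*(3 + 28))) = 3871/(-29/10 - 1/19) + 2476/((2*28*31)) = 3871/(-561/190) + 2476/1736 = 3871*(-190/561) + 2476*(1/1736) = -735490/561 + 619/434 = -318855401/243474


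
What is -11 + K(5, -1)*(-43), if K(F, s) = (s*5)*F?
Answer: 1064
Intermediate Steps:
K(F, s) = 5*F*s (K(F, s) = (5*s)*F = 5*F*s)
-11 + K(5, -1)*(-43) = -11 + (5*5*(-1))*(-43) = -11 - 25*(-43) = -11 + 1075 = 1064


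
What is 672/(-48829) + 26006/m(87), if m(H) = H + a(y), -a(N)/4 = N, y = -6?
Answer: 1269772382/5420019 ≈ 234.27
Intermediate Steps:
a(N) = -4*N
m(H) = 24 + H (m(H) = H - 4*(-6) = H + 24 = 24 + H)
672/(-48829) + 26006/m(87) = 672/(-48829) + 26006/(24 + 87) = 672*(-1/48829) + 26006/111 = -672/48829 + 26006*(1/111) = -672/48829 + 26006/111 = 1269772382/5420019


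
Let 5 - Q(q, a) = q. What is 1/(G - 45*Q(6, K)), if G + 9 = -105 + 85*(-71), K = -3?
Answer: -1/6104 ≈ -0.00016383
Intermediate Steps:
Q(q, a) = 5 - q
G = -6149 (G = -9 + (-105 + 85*(-71)) = -9 + (-105 - 6035) = -9 - 6140 = -6149)
1/(G - 45*Q(6, K)) = 1/(-6149 - 45*(5 - 1*6)) = 1/(-6149 - 45*(5 - 6)) = 1/(-6149 - 45*(-1)) = 1/(-6149 - 1*(-45)) = 1/(-6149 + 45) = 1/(-6104) = -1/6104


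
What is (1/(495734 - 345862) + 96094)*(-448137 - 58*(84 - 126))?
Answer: -221341263723561/5168 ≈ -4.2829e+10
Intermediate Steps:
(1/(495734 - 345862) + 96094)*(-448137 - 58*(84 - 126)) = (1/149872 + 96094)*(-448137 - 58*(-42)) = (1/149872 + 96094)*(-448137 + 2436) = (14401799969/149872)*(-445701) = -221341263723561/5168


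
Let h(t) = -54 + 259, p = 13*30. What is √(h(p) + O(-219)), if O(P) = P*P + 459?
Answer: 5*√1945 ≈ 220.51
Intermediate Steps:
p = 390
h(t) = 205
O(P) = 459 + P² (O(P) = P² + 459 = 459 + P²)
√(h(p) + O(-219)) = √(205 + (459 + (-219)²)) = √(205 + (459 + 47961)) = √(205 + 48420) = √48625 = 5*√1945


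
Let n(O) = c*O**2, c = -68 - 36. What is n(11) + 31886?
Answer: 19302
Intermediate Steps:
c = -104
n(O) = -104*O**2
n(11) + 31886 = -104*11**2 + 31886 = -104*121 + 31886 = -12584 + 31886 = 19302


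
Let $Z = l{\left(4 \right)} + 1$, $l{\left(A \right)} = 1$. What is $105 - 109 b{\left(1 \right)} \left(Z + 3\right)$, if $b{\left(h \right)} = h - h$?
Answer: $105$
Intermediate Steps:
$b{\left(h \right)} = 0$
$Z = 2$ ($Z = 1 + 1 = 2$)
$105 - 109 b{\left(1 \right)} \left(Z + 3\right) = 105 - 109 \cdot 0 \left(2 + 3\right) = 105 - 109 \cdot 0 \cdot 5 = 105 - 0 = 105 + 0 = 105$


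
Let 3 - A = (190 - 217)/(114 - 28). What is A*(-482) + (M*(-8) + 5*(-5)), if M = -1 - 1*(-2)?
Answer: -70104/43 ≈ -1630.3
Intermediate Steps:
A = 285/86 (A = 3 - (190 - 217)/(114 - 28) = 3 - (-27)/86 = 3 - 1*(-27/86) = 3 + 27/86 = 285/86 ≈ 3.3140)
M = 1 (M = -1 + 2 = 1)
A*(-482) + (M*(-8) + 5*(-5)) = (285/86)*(-482) + (1*(-8) + 5*(-5)) = -68685/43 + (-8 - 25) = -68685/43 - 33 = -70104/43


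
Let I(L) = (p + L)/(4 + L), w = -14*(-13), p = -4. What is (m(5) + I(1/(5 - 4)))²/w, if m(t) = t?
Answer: 242/2275 ≈ 0.10637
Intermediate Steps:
w = 182
I(L) = (-4 + L)/(4 + L)
(m(5) + I(1/(5 - 4)))²/w = (5 + (-4 + 1/(5 - 4))/(4 + 1/(5 - 4)))²/182 = (5 + (-4 + 1/1)/(4 + 1/1))²*(1/182) = (5 + (-4 + 1)/(4 + 1))²*(1/182) = (5 - 3/5)²*(1/182) = (5 + (⅕)*(-3))²*(1/182) = (5 - ⅗)²*(1/182) = (22/5)²*(1/182) = (484/25)*(1/182) = 242/2275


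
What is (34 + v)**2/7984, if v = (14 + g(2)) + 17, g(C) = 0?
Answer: 4225/7984 ≈ 0.52918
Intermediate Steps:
v = 31 (v = (14 + 0) + 17 = 14 + 17 = 31)
(34 + v)**2/7984 = (34 + 31)**2/7984 = 65**2*(1/7984) = 4225*(1/7984) = 4225/7984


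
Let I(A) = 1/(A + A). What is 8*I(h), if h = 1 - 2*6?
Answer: -4/11 ≈ -0.36364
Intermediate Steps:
h = -11 (h = 1 - 12 = -11)
I(A) = 1/(2*A)
8*I(h) = 8*((½)/(-11)) = 8*((½)*(-1/11)) = 8*(-1/22) = -4/11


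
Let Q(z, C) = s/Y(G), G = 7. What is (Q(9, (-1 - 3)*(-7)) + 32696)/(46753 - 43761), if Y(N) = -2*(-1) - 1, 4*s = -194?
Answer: 65295/5984 ≈ 10.912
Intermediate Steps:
s = -97/2 (s = (1/4)*(-194) = -97/2 ≈ -48.500)
Y(N) = 1 (Y(N) = 2 - 1 = 1)
Q(z, C) = -97/2 (Q(z, C) = -97/2/1 = -97/2*1 = -97/2)
(Q(9, (-1 - 3)*(-7)) + 32696)/(46753 - 43761) = (-97/2 + 32696)/(46753 - 43761) = (65295/2)/2992 = (65295/2)*(1/2992) = 65295/5984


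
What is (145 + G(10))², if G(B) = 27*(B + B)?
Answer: 469225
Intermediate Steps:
G(B) = 54*B (G(B) = 27*(2*B) = 54*B)
(145 + G(10))² = (145 + 54*10)² = (145 + 540)² = 685² = 469225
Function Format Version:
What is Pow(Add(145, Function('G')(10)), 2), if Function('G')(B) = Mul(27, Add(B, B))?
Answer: 469225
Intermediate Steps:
Function('G')(B) = Mul(54, B) (Function('G')(B) = Mul(27, Mul(2, B)) = Mul(54, B))
Pow(Add(145, Function('G')(10)), 2) = Pow(Add(145, Mul(54, 10)), 2) = Pow(Add(145, 540), 2) = Pow(685, 2) = 469225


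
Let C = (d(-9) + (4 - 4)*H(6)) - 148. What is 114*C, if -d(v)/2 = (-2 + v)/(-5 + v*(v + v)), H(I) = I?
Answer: -2646396/157 ≈ -16856.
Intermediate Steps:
d(v) = -2*(-2 + v)/(-5 + 2*v²) (d(v) = -2*(-2 + v)/(-5 + v*(v + v)) = -2*(-2 + v)/(-5 + v*(2*v)) = -2*(-2 + v)/(-5 + 2*v²))
C = -23214/157 (C = (2*(2 - 1*(-9))/(-5 + 2*(-9)²) + (4 - 4)*6) - 148 = (2*(2 + 9)/(-5 + 2*81) + 0*6) - 148 = (2*11/(-5 + 162) + 0) - 148 = (2*11/157 + 0) - 148 = (2*(1/157)*11 + 0) - 148 = (22/157 + 0) - 148 = 22/157 - 148 = -23214/157 ≈ -147.86)
114*C = 114*(-23214/157) = -2646396/157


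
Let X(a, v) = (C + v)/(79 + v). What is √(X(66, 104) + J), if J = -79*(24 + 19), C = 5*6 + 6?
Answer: I*√113736513/183 ≈ 58.277*I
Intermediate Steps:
C = 36 (C = 30 + 6 = 36)
X(a, v) = (36 + v)/(79 + v)
J = -3397 (J = -79*43 = -3397)
√(X(66, 104) + J) = √((36 + 104)/(79 + 104) - 3397) = √(140/183 - 3397) = √(-621511/183) = I*√113736513/183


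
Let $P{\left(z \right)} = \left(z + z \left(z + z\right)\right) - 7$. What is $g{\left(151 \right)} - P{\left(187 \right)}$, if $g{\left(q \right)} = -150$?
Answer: $-70268$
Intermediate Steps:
$P{\left(z \right)} = -7 + z + 2 z^{2}$ ($P{\left(z \right)} = \left(z + z 2 z\right) - 7 = \left(z + 2 z^{2}\right) - 7 = -7 + z + 2 z^{2}$)
$g{\left(151 \right)} - P{\left(187 \right)} = -150 - \left(-7 + 187 + 2 \cdot 187^{2}\right) = -150 - \left(-7 + 187 + 2 \cdot 34969\right) = -150 - \left(-7 + 187 + 69938\right) = -150 - 70118 = -70268$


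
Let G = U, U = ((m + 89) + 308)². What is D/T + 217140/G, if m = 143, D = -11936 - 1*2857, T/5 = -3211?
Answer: 5199881/3121092 ≈ 1.6660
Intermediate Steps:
T = -16055 (T = 5*(-3211) = -16055)
D = -14793 (D = -11936 - 2857 = -14793)
U = 291600 (U = ((143 + 89) + 308)² = (232 + 308)² = 540² = 291600)
G = 291600
D/T + 217140/G = -14793/(-16055) + 217140/291600 = -14793*(-1/16055) + 217140*(1/291600) = 14793/16055 + 3619/4860 = 5199881/3121092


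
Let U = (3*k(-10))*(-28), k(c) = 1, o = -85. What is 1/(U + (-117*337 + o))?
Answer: -1/39598 ≈ -2.5254e-5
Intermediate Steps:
U = -84 (U = (3*1)*(-28) = 3*(-28) = -84)
1/(U + (-117*337 + o)) = 1/(-84 + (-117*337 - 85)) = 1/(-84 + (-39429 - 85)) = 1/(-84 - 39514) = 1/(-39598) = -1/39598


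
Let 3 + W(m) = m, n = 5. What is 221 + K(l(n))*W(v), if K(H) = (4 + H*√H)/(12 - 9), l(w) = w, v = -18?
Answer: 193 - 35*√5 ≈ 114.74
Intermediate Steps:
W(m) = -3 + m
K(H) = 4/3 + H^(3/2)/3 (K(H) = (4 + H^(3/2))/3 = (4 + H^(3/2))*(⅓) = 4/3 + H^(3/2)/3)
221 + K(l(n))*W(v) = 221 + (4/3 + 5^(3/2)/3)*(-3 - 18) = 221 + (4/3 + (5*√5)/3)*(-21) = 221 + (4/3 + 5*√5/3)*(-21) = 221 + (-28 - 35*√5) = 193 - 35*√5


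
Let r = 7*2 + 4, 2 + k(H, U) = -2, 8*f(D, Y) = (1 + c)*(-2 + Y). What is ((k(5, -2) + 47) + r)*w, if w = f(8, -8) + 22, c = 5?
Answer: 1769/2 ≈ 884.50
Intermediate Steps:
f(D, Y) = -3/2 + 3*Y/4 (f(D, Y) = ((1 + 5)*(-2 + Y))/8 = (6*(-2 + Y))/8 = (-12 + 6*Y)/8 = -3/2 + 3*Y/4)
k(H, U) = -4 (k(H, U) = -2 - 2 = -4)
r = 18 (r = 14 + 4 = 18)
w = 29/2 (w = (-3/2 + (¾)*(-8)) + 22 = (-3/2 - 6) + 22 = -15/2 + 22 = 29/2 ≈ 14.500)
((k(5, -2) + 47) + r)*w = ((-4 + 47) + 18)*(29/2) = (43 + 18)*(29/2) = 61*(29/2) = 1769/2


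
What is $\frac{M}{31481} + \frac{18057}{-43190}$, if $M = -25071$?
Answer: $- \frac{1651268907}{1359664390} \approx -1.2145$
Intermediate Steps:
$\frac{M}{31481} + \frac{18057}{-43190} = - \frac{25071}{31481} + \frac{18057}{-43190} = \left(-25071\right) \frac{1}{31481} + 18057 \left(- \frac{1}{43190}\right) = - \frac{25071}{31481} - \frac{18057}{43190} = - \frac{1651268907}{1359664390}$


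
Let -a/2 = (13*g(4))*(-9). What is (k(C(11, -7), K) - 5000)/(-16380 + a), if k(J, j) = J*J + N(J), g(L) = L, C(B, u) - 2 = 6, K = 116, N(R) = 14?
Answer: 2461/7722 ≈ 0.31870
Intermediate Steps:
C(B, u) = 8 (C(B, u) = 2 + 6 = 8)
k(J, j) = 14 + J² (k(J, j) = J*J + 14 = J² + 14 = 14 + J²)
a = 936 (a = -2*13*4*(-9) = -104*(-9) = -2*(-468) = 936)
(k(C(11, -7), K) - 5000)/(-16380 + a) = ((14 + 8²) - 5000)/(-16380 + 936) = ((14 + 64) - 5000)/(-15444) = (78 - 5000)*(-1/15444) = -4922*(-1/15444) = 2461/7722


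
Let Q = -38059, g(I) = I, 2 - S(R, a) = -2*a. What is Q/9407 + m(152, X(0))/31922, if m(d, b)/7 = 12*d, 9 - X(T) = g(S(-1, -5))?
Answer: -547405411/150145127 ≈ -3.6458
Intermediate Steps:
S(R, a) = 2 + 2*a (S(R, a) = 2 - (-2)*a = 2 + 2*a)
X(T) = 17 (X(T) = 9 - (2 + 2*(-5)) = 9 - (2 - 10) = 9 - 1*(-8) = 9 + 8 = 17)
m(d, b) = 84*d (m(d, b) = 7*(12*d) = 84*d)
Q/9407 + m(152, X(0))/31922 = -38059/9407 + (84*152)/31922 = -38059*1/9407 + 12768*(1/31922) = -38059/9407 + 6384/15961 = -547405411/150145127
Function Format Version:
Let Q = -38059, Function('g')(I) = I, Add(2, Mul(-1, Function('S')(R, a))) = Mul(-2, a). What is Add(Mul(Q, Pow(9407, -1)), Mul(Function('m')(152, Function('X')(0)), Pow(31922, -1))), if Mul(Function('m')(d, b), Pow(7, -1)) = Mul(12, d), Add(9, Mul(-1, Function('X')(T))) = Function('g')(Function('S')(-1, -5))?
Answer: Rational(-547405411, 150145127) ≈ -3.6458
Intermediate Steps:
Function('S')(R, a) = Add(2, Mul(2, a)) (Function('S')(R, a) = Add(2, Mul(-1, Mul(-2, a))) = Add(2, Mul(2, a)))
Function('X')(T) = 17 (Function('X')(T) = Add(9, Mul(-1, Add(2, Mul(2, -5)))) = Add(9, Mul(-1, Add(2, -10))) = Add(9, Mul(-1, -8)) = Add(9, 8) = 17)
Function('m')(d, b) = Mul(84, d) (Function('m')(d, b) = Mul(7, Mul(12, d)) = Mul(84, d))
Add(Mul(Q, Pow(9407, -1)), Mul(Function('m')(152, Function('X')(0)), Pow(31922, -1))) = Add(Mul(-38059, Pow(9407, -1)), Mul(Mul(84, 152), Pow(31922, -1))) = Add(Mul(-38059, Rational(1, 9407)), Mul(12768, Rational(1, 31922))) = Add(Rational(-38059, 9407), Rational(6384, 15961)) = Rational(-547405411, 150145127)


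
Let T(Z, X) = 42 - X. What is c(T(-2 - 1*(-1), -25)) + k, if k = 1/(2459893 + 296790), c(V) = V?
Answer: 184697762/2756683 ≈ 67.000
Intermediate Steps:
k = 1/2756683 ≈ 3.6275e-7
c(T(-2 - 1*(-1), -25)) + k = (42 - 1*(-25)) + 1/2756683 = (42 + 25) + 1/2756683 = 67 + 1/2756683 = 184697762/2756683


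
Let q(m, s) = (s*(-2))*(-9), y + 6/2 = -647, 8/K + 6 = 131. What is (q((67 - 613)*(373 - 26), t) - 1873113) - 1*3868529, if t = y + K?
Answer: -719167606/125 ≈ -5.7533e+6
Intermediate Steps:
K = 8/125 (K = 8/(-6 + 131) = 8/125 ≈ 0.064000)
y = -650 (y = -3 - 647 = -650)
t = -81242/125 (t = -650 + 8/125 = -81242/125 ≈ -649.94)
q(m, s) = 18*s (q(m, s) = -2*s*(-9) = 18*s)
(q((67 - 613)*(373 - 26), t) - 1873113) - 1*3868529 = (18*(-81242/125) - 1873113) - 1*3868529 = (-1462356/125 - 1873113) - 3868529 = -235601481/125 - 3868529 = -719167606/125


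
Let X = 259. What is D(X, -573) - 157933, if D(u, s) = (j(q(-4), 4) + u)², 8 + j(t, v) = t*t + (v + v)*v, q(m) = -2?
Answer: -75564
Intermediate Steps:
j(t, v) = -8 + t² + 2*v² (j(t, v) = -8 + (t*t + (v + v)*v) = -8 + (t² + (2*v)*v) = -8 + (t² + 2*v²) = -8 + t² + 2*v²)
D(u, s) = (28 + u)² (D(u, s) = ((-8 + (-2)² + 2*4²) + u)² = ((-8 + 4 + 2*16) + u)² = ((-8 + 4 + 32) + u)² = (28 + u)²)
D(X, -573) - 157933 = (28 + 259)² - 157933 = 287² - 157933 = 82369 - 157933 = -75564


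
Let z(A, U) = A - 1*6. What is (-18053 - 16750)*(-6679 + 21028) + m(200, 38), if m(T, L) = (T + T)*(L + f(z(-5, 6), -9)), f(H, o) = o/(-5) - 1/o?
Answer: -4494350543/9 ≈ -4.9937e+8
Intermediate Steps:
z(A, U) = -6 + A (z(A, U) = A - 6 = -6 + A)
f(H, o) = -1/o - o/5 (f(H, o) = o*(-1/5) - 1/o = -o/5 - 1/o = -1/o - o/5)
m(T, L) = 2*T*(86/45 + L) (m(T, L) = (T + T)*(L + (-1/(-9) - 1/5*(-9))) = (2*T)*(L + (-1*(-1/9) + 9/5)) = (2*T)*(L + (1/9 + 9/5)) = (2*T)*(L + 86/45) = (2*T)*(86/45 + L) = 2*T*(86/45 + L))
(-18053 - 16750)*(-6679 + 21028) + m(200, 38) = (-18053 - 16750)*(-6679 + 21028) + (2/45)*200*(86 + 45*38) = -34803*14349 + (2/45)*200*(86 + 1710) = -499388247 + (2/45)*200*1796 = -499388247 + 143680/9 = -4494350543/9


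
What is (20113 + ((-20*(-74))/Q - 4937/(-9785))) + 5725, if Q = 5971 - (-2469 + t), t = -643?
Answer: 2296467255461/88877155 ≈ 25839.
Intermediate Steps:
Q = 9083 (Q = 5971 - (-2469 - 643) = 5971 - 1*(-3112) = 5971 + 3112 = 9083)
(20113 + ((-20*(-74))/Q - 4937/(-9785))) + 5725 = (20113 + (-20*(-74)/9083 - 4937/(-9785))) + 5725 = (20113 + (1480*(1/9083) - 4937*(-1/9785))) + 5725 = (20113 + (1480/9083 + 4937/9785)) + 5725 = (20113 + 59324571/88877155) + 5725 = 1787645543086/88877155 + 5725 = 2296467255461/88877155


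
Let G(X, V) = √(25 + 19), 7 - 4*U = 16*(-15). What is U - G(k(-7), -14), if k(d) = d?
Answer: 247/4 - 2*√11 ≈ 55.117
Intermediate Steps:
U = 247/4 (U = 7/4 - 4*(-15) = 7/4 - ¼*(-240) = 7/4 + 60 = 247/4 ≈ 61.750)
G(X, V) = 2*√11 (G(X, V) = √44 = 2*√11)
U - G(k(-7), -14) = 247/4 - 2*√11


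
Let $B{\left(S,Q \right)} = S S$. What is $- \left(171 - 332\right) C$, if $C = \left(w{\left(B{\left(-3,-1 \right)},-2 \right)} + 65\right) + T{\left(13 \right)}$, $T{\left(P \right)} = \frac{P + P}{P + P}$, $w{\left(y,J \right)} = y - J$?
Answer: $12397$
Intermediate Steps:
$B{\left(S,Q \right)} = S^{2}$
$T{\left(P \right)} = 1$ ($T{\left(P \right)} = \frac{2 P}{2 P} = 2 P \frac{1}{2 P} = 1$)
$C = 77$ ($C = \left(\left(\left(-3\right)^{2} - -2\right) + 65\right) + 1 = \left(\left(9 + 2\right) + 65\right) + 1 = \left(11 + 65\right) + 1 = 76 + 1 = 77$)
$- \left(171 - 332\right) C = - \left(171 - 332\right) 77 = - \left(-161\right) 77 = \left(-1\right) \left(-12397\right) = 12397$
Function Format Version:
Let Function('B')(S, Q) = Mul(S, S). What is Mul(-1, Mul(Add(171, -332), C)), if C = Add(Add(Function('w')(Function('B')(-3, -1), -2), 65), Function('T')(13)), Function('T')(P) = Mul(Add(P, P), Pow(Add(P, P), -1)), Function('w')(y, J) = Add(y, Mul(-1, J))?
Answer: 12397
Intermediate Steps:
Function('B')(S, Q) = Pow(S, 2)
Function('T')(P) = 1 (Function('T')(P) = Mul(Mul(2, P), Pow(Mul(2, P), -1)) = Mul(Mul(2, P), Mul(Rational(1, 2), Pow(P, -1))) = 1)
C = 77 (C = Add(Add(Add(Pow(-3, 2), Mul(-1, -2)), 65), 1) = Add(Add(Add(9, 2), 65), 1) = Add(Add(11, 65), 1) = Add(76, 1) = 77)
Mul(-1, Mul(Add(171, -332), C)) = Mul(-1, Mul(Add(171, -332), 77)) = Mul(-1, Mul(-161, 77)) = Mul(-1, -12397) = 12397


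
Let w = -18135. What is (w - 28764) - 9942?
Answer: -56841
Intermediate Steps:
(w - 28764) - 9942 = (-18135 - 28764) - 9942 = -46899 - 9942 = -56841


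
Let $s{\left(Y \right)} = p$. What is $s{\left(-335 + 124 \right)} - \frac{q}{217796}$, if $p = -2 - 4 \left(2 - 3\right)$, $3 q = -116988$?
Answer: $\frac{118647}{54449} \approx 2.179$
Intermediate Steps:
$q = -38996$ ($q = \frac{1}{3} \left(-116988\right) = -38996$)
$p = 2$ ($p = -2 - 4 \left(2 - 3\right) = -2 - -4 = -2 + 4 = 2$)
$s{\left(Y \right)} = 2$
$s{\left(-335 + 124 \right)} - \frac{q}{217796} = 2 - - \frac{38996}{217796} = 2 - \left(-38996\right) \frac{1}{217796} = 2 - - \frac{9749}{54449} = 2 + \frac{9749}{54449} = \frac{118647}{54449}$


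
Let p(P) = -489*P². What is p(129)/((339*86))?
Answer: -63081/226 ≈ -279.12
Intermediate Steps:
p(129)/((339*86)) = (-489*129²)/((339*86)) = -489*16641/29154 = -8137449*1/29154 = -63081/226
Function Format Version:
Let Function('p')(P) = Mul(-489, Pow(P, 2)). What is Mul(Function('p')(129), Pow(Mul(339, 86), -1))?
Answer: Rational(-63081, 226) ≈ -279.12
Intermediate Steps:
Mul(Function('p')(129), Pow(Mul(339, 86), -1)) = Mul(Mul(-489, Pow(129, 2)), Pow(Mul(339, 86), -1)) = Mul(Mul(-489, 16641), Pow(29154, -1)) = Mul(-8137449, Rational(1, 29154)) = Rational(-63081, 226)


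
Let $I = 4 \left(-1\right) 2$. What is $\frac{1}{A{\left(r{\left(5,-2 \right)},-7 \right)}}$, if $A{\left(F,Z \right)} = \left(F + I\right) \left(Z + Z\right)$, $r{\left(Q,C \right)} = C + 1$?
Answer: $\frac{1}{126} \approx 0.0079365$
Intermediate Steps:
$r{\left(Q,C \right)} = 1 + C$
$I = -8$ ($I = \left(-4\right) 2 = -8$)
$A{\left(F,Z \right)} = 2 Z \left(-8 + F\right)$ ($A{\left(F,Z \right)} = \left(F - 8\right) \left(Z + Z\right) = \left(-8 + F\right) 2 Z = 2 Z \left(-8 + F\right)$)
$\frac{1}{A{\left(r{\left(5,-2 \right)},-7 \right)}} = \frac{1}{2 \left(-7\right) \left(-8 + \left(1 - 2\right)\right)} = \frac{1}{2 \left(-7\right) \left(-8 - 1\right)} = \frac{1}{2 \left(-7\right) \left(-9\right)} = \frac{1}{126}$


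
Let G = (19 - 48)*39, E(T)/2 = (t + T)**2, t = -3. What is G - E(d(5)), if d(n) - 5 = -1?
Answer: -1133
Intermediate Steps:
d(n) = 4 (d(n) = 5 - 1 = 4)
E(T) = 2*(-3 + T)**2
G = -1131 (G = -29*39 = -1131)
G - E(d(5)) = -1131 - 2*(-3 + 4)**2 = -1131 - 2*1**2 = -1131 - 2 = -1133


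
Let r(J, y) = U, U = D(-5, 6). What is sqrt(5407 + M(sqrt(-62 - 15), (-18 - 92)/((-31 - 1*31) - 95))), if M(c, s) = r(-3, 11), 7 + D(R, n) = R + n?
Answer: sqrt(5401) ≈ 73.491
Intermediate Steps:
D(R, n) = -7 + R + n (D(R, n) = -7 + (R + n) = -7 + R + n)
U = -6 (U = -7 - 5 + 6 = -6)
r(J, y) = -6
M(c, s) = -6
sqrt(5407 + M(sqrt(-62 - 15), (-18 - 92)/((-31 - 1*31) - 95))) = sqrt(5407 - 6) = sqrt(5401)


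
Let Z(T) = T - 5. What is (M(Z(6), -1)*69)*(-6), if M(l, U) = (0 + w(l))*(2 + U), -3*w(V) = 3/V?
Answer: 414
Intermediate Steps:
w(V) = -1/V
Z(T) = -5 + T
M(l, U) = -(2 + U)/l (M(l, U) = (0 - 1/l)*(2 + U) = (-1/l)*(2 + U) = -(2 + U)/l)
(M(Z(6), -1)*69)*(-6) = (((-2 - 1*(-1))/(-5 + 6))*69)*(-6) = (((-2 + 1)/1)*69)*(-6) = ((1*(-1))*69)*(-6) = -1*69*(-6) = -69*(-6) = 414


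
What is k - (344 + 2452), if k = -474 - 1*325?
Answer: -3595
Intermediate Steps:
k = -799 (k = -474 - 325 = -799)
k - (344 + 2452) = -799 - (344 + 2452) = -799 - 1*2796 = -799 - 2796 = -3595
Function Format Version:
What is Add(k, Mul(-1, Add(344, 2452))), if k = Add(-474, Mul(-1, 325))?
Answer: -3595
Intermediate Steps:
k = -799 (k = Add(-474, -325) = -799)
Add(k, Mul(-1, Add(344, 2452))) = Add(-799, Mul(-1, Add(344, 2452))) = Add(-799, Mul(-1, 2796)) = Add(-799, -2796) = -3595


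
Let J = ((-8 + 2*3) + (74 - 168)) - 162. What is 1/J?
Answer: -1/258 ≈ -0.0038760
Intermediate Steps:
J = -258 (J = ((-8 + 6) - 94) - 162 = (-2 - 94) - 162 = -96 - 162 = -258)
1/J = 1/(-258) = -1/258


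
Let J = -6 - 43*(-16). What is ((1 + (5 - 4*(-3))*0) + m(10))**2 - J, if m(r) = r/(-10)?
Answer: -682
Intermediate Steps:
m(r) = -r/10 (m(r) = r*(-1/10) = -r/10)
J = 682 (J = -6 + 688 = 682)
((1 + (5 - 4*(-3))*0) + m(10))**2 - J = ((1 + (5 - 4*(-3))*0) - 1/10*10)**2 - 1*682 = ((1 + (5 + 12)*0) - 1)**2 - 682 = ((1 + 17*0) - 1)**2 - 682 = ((1 + 0) - 1)**2 - 682 = (1 - 1)**2 - 682 = 0**2 - 682 = 0 - 682 = -682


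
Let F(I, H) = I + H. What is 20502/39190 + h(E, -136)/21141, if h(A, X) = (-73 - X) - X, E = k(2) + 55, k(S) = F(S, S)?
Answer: 220615796/414257895 ≈ 0.53256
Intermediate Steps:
F(I, H) = H + I
k(S) = 2*S (k(S) = S + S = 2*S)
E = 59 (E = 2*2 + 55 = 4 + 55 = 59)
h(A, X) = -73 - 2*X
20502/39190 + h(E, -136)/21141 = 20502/39190 + (-73 - 2*(-136))/21141 = 20502*(1/39190) + (-73 + 272)*(1/21141) = 10251/19595 + 199*(1/21141) = 10251/19595 + 199/21141 = 220615796/414257895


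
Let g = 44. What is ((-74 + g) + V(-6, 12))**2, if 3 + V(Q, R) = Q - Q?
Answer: 1089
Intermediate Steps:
V(Q, R) = -3 (V(Q, R) = -3 + (Q - Q) = -3 + 0 = -3)
((-74 + g) + V(-6, 12))**2 = ((-74 + 44) - 3)**2 = (-30 - 3)**2 = (-33)**2 = 1089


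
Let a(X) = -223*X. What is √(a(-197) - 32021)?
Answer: √11910 ≈ 109.13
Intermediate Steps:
√(a(-197) - 32021) = √(-223*(-197) - 32021) = √(43931 - 32021) = √11910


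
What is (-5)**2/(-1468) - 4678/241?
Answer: -6873329/353788 ≈ -19.428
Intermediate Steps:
(-5)**2/(-1468) - 4678/241 = 25*(-1/1468) - 4678*1/241 = -25/1468 - 4678/241 = -6873329/353788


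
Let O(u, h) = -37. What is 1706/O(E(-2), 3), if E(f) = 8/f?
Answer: -1706/37 ≈ -46.108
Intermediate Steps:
1706/O(E(-2), 3) = 1706/(-37) = 1706*(-1/37) = -1706/37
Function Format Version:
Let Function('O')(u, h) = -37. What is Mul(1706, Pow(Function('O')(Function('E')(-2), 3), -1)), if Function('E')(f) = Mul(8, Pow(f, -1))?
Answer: Rational(-1706, 37) ≈ -46.108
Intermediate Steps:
Mul(1706, Pow(Function('O')(Function('E')(-2), 3), -1)) = Mul(1706, Pow(-37, -1)) = Mul(1706, Rational(-1, 37)) = Rational(-1706, 37)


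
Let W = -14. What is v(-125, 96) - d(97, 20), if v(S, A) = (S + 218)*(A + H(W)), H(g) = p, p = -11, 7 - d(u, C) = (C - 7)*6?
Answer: 7976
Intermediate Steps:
d(u, C) = 49 - 6*C (d(u, C) = 7 - (C - 7)*6 = 7 - (-7 + C)*6 = 7 - (-42 + 6*C) = 7 + (42 - 6*C) = 49 - 6*C)
H(g) = -11
v(S, A) = (-11 + A)*(218 + S) (v(S, A) = (S + 218)*(A - 11) = (218 + S)*(-11 + A) = (-11 + A)*(218 + S))
v(-125, 96) - d(97, 20) = (-2398 - 11*(-125) + 218*96 + 96*(-125)) - (49 - 6*20) = (-2398 + 1375 + 20928 - 12000) - (49 - 120) = 7905 - 1*(-71) = 7905 + 71 = 7976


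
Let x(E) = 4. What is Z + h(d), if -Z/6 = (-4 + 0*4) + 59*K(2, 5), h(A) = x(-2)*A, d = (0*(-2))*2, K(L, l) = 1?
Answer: -330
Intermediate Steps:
d = 0 (d = 0*2 = 0)
h(A) = 4*A
Z = -330 (Z = -6*((-4 + 0*4) + 59*1) = -6*((-4 + 0) + 59) = -6*(-4 + 59) = -6*55 = -330)
Z + h(d) = -330 + 4*0 = -330 + 0 = -330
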